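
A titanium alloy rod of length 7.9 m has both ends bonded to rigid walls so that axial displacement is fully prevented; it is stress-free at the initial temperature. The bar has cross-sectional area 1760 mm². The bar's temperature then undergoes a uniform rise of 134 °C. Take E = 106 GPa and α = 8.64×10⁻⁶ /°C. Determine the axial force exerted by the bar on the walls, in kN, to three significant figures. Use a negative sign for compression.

-216 kN

Free thermal expansion αLΔT = 8.64e-6 · 7900 · 134 = 9.146 mm.
The walls impose strain ε = −(9.146)/7900 = -1.1578e-03; σ = Eε = 106000 · -1.1578e-03 = -122.7 MPa.
Wall reaction R = σ·A = -122.7·1760 = -216000 N = -216 kN.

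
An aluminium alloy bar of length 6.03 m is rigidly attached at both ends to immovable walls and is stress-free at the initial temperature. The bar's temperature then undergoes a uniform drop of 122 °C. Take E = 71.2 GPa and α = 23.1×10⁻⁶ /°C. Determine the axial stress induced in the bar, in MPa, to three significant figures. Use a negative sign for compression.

Free thermal expansion αLΔT = 23.1e-6 · 6030 · -122 = -16.99 mm.
The walls impose strain ε = −(-16.99)/6030 = 2.8182e-03; σ = Eε = 71200 · 2.8182e-03 = 200.7 MPa.

201 MPa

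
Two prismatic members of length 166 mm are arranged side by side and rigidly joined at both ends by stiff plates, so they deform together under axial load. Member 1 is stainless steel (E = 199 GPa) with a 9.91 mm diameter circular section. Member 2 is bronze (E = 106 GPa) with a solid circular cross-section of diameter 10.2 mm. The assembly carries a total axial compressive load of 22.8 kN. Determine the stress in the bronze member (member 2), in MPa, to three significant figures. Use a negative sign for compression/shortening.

-101 MPa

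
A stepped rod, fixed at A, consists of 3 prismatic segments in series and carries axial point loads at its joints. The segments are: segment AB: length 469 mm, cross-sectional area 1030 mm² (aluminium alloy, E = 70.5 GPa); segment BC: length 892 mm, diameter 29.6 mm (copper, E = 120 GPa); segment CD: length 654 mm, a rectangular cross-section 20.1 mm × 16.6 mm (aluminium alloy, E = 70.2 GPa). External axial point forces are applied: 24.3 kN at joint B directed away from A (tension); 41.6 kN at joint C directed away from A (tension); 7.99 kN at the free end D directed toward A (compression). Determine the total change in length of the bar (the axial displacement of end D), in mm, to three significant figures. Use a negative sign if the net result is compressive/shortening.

Internal axial forces (sectioning from the free end, tension +): N_CD = -7.99 kN, N_BC = 33.61 kN, N_AB = 57.91 kN.
A_BC = 688.1 mm².
A_CD = 333.7 mm².
δ_AB = 57910·469/(1030·70500) = 0.374 mm
δ_BC = 33610·892/(688.1·120000) = 0.3631 mm
δ_CD = -7990·654/(333.7·70200) = -0.2231 mm
δ = Σδ_i = 0.514 mm.

0.514 mm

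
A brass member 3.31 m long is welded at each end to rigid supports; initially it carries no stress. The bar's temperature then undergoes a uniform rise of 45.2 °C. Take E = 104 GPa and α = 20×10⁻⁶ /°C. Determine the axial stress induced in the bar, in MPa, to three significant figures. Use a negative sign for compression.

-94.0 MPa

Free thermal expansion αLΔT = 20e-6 · 3310 · 45.2 = 2.992 mm.
The walls impose strain ε = −(2.992)/3310 = -9.0400e-04; σ = Eε = 104000 · -9.0400e-04 = -94.02 MPa.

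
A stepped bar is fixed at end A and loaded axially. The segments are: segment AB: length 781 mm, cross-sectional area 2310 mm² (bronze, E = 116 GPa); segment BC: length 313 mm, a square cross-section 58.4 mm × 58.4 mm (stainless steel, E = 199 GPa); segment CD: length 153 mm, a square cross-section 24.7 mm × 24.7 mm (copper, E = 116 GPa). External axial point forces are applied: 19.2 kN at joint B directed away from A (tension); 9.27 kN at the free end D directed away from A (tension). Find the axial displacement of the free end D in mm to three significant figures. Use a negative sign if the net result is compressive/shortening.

Internal axial forces (sectioning from the free end, tension +): N_CD = 9.27 kN, N_BC = 9.27 kN, N_AB = 28.47 kN.
A_BC = 3411 mm².
A_CD = 610.1 mm².
δ_AB = 28470·781/(2310·116000) = 0.08298 mm
δ_BC = 9270·313/(3411·199000) = 0.004275 mm
δ_CD = 9270·153/(610.1·116000) = 0.02004 mm
δ = Σδ_i = 0.1073 mm.

0.107 mm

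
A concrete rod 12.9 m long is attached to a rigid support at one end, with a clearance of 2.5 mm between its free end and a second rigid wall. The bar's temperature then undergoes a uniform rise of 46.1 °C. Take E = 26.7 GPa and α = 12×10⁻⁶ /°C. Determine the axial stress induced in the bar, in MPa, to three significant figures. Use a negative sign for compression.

Free thermal expansion αLΔT = 12e-6 · 12900 · 46.1 = 7.136 mm.
The walls engage after the gap closes; constrained expansion = 7.136 − 2.5 = 4.636 mm.
The walls impose strain ε = −(4.636)/12900 = -3.5940e-04; σ = Eε = 26700 · -3.5940e-04 = -9.596 MPa.

-9.60 MPa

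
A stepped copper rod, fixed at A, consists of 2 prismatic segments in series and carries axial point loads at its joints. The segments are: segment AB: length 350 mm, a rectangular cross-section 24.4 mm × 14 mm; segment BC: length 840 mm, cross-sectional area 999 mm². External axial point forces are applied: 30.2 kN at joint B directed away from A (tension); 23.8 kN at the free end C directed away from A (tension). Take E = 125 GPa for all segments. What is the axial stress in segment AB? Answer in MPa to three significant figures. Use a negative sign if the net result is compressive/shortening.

Internal axial forces (sectioning from the free end, tension +): N_BC = 23.8 kN, N_AB = 54 kN.
A_AB = 341.6 mm².
σ_AB = N_AB/A_AB = 54000/341.6 = 158.1 MPa.

158 MPa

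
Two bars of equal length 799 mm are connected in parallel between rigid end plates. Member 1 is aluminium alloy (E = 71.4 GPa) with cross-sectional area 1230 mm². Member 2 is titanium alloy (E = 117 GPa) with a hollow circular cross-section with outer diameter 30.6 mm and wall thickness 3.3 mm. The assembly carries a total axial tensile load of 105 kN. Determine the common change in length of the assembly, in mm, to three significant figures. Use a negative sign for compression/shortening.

0.694 mm

A_2 = 283 mm².
Equal strain + equilibrium ⇒ each member carries load in proportion to AE: A₁E₁ = 87820000 N, A₂E₂ = 33110000 N, ΣAE = 120900000 N.
δ = PL/ΣAE = 105000·799/120900000 = 0.6937 mm.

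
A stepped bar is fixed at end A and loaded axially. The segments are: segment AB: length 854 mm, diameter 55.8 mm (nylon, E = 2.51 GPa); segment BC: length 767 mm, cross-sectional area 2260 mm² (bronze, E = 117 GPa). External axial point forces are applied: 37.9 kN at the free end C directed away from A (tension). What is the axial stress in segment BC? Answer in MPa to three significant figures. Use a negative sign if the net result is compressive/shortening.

Internal axial forces (sectioning from the free end, tension +): N_BC = 37.9 kN, N_AB = 37.9 kN.
σ_BC = N_BC/A_BC = 37900/2260 = 16.77 MPa.

16.8 MPa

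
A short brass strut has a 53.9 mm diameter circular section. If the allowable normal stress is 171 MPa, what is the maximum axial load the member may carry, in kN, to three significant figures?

A = 2282 mm².
P_max = σ_allow · A = 171 · 2282 = 390200 N = 390.2 kN.

390 kN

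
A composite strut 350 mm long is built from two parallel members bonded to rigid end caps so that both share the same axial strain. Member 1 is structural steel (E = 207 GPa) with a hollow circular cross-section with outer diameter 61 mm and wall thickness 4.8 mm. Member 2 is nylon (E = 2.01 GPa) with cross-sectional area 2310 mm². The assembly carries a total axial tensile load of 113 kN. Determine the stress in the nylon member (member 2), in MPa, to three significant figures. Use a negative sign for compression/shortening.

A_1 = 847.5 mm².
Equal strain + equilibrium ⇒ each member carries load in proportion to AE: A₁E₁ = 175400000 N, A₂E₂ = 4643000 N, ΣAE = 180100000 N.
σ₂ = P·E₂/ΣAE = 113000·2010/180100000 = 1.261 MPa.

1.26 MPa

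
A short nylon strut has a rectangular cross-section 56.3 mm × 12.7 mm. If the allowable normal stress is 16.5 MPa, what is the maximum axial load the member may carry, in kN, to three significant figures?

A = 715 mm².
P_max = σ_allow · A = 16.5 · 715 = 11800 N = 11.8 kN.

11.8 kN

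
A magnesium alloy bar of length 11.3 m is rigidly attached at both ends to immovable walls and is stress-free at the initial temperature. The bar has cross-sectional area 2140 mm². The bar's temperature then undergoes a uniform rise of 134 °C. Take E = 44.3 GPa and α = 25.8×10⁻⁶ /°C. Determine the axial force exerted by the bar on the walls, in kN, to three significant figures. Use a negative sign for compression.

-328 kN

Free thermal expansion αLΔT = 25.8e-6 · 11300 · 134 = 39.07 mm.
The walls impose strain ε = −(39.07)/11300 = -3.4572e-03; σ = Eε = 44300 · -3.4572e-03 = -153.2 MPa.
Wall reaction R = σ·A = -153.2·2140 = -327700 N = -327.7 kN.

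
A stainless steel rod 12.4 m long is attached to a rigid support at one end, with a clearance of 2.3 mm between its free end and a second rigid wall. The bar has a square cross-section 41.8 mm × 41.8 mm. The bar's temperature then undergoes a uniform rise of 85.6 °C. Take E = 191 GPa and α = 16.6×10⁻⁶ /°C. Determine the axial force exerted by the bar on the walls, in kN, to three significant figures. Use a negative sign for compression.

Free thermal expansion αLΔT = 16.6e-6 · 12400 · 85.6 = 17.62 mm.
The walls engage after the gap closes; constrained expansion = 17.62 − 2.3 = 15.32 mm.
The walls impose strain ε = −(15.32)/12400 = -1.2355e-03; σ = Eε = 191000 · -1.2355e-03 = -236 MPa.
Wall reaction R = σ·A = -236·1747 = -412300 N = -412.3 kN.

-412 kN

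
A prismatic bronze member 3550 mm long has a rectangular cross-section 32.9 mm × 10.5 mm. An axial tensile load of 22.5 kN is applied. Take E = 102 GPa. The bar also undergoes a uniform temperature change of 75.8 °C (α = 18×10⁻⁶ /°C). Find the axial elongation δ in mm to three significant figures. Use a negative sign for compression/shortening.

7.11 mm

A = 345.4 mm².
δ_mech = NL/(AE) = 22500·3550/(345.4·102000) = 2.267 mm.
δ_thermal = αLΔT = 18e-6·3550·75.8 = 4.844 mm.
δ = δ_mech + δ_thermal = 7.11 mm.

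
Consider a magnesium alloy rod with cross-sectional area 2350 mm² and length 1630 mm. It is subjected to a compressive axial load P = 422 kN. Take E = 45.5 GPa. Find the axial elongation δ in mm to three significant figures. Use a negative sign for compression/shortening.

-6.43 mm

δ_mech = NL/(AE) = -422000·1630/(2350·45500) = -6.433 mm.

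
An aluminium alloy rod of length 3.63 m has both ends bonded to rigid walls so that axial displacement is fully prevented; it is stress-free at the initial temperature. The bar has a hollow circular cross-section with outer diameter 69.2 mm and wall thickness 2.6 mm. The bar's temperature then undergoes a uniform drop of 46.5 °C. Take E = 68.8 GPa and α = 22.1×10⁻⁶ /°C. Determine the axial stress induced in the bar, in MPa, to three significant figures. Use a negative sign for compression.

Free thermal expansion αLΔT = 22.1e-6 · 3630 · -46.5 = -3.73 mm.
The walls impose strain ε = −(-3.73)/3630 = 1.0277e-03; σ = Eε = 68800 · 1.0277e-03 = 70.7 MPa.

70.7 MPa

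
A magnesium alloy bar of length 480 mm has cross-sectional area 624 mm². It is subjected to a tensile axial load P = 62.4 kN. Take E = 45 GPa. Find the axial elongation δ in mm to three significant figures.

δ_mech = NL/(AE) = 62400·480/(624·45000) = 1.067 mm.

1.07 mm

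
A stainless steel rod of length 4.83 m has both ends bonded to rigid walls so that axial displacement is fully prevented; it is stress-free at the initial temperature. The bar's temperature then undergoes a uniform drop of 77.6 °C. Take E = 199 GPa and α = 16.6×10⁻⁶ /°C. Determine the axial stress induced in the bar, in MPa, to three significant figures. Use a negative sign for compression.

Free thermal expansion αLΔT = 16.6e-6 · 4830 · -77.6 = -6.222 mm.
The walls impose strain ε = −(-6.222)/4830 = 1.2882e-03; σ = Eε = 199000 · 1.2882e-03 = 256.3 MPa.

256 MPa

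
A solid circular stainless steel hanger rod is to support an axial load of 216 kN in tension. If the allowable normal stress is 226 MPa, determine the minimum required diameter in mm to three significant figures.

Required area A ≥ P/σ_allow = 216000/226 = 955.8 mm².
For a solid circular section, d ≥ √(4A/π) = 34.88 mm.

34.9 mm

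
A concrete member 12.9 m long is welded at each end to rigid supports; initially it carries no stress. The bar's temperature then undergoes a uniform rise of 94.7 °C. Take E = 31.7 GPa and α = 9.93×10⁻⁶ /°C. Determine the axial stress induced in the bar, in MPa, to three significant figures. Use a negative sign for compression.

Free thermal expansion αLΔT = 9.93e-6 · 12900 · 94.7 = 12.13 mm.
The walls impose strain ε = −(12.13)/12900 = -9.4037e-04; σ = Eε = 31700 · -9.4037e-04 = -29.81 MPa.

-29.8 MPa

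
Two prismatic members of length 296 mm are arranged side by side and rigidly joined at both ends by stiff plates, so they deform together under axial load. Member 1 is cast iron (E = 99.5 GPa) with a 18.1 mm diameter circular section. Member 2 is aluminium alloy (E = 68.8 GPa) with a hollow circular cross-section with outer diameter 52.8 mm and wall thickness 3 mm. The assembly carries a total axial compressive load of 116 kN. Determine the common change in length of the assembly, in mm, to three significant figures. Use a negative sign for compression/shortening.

-0.593 mm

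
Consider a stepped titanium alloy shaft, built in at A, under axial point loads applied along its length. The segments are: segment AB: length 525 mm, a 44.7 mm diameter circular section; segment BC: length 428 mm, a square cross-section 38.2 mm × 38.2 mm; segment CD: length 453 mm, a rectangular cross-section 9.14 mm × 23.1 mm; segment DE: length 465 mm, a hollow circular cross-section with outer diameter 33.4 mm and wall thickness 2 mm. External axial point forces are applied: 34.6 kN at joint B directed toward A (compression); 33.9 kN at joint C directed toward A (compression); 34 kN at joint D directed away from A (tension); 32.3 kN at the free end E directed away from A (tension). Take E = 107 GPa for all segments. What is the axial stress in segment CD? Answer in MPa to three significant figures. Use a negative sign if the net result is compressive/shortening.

Internal axial forces (sectioning from the free end, tension +): N_DE = 32.3 kN, N_CD = 66.3 kN, N_BC = 32.4 kN, N_AB = -2.2 kN.
A_CD = 211.1 mm².
σ_CD = N_CD/A_CD = 66300/211.1 = 314 MPa.

314 MPa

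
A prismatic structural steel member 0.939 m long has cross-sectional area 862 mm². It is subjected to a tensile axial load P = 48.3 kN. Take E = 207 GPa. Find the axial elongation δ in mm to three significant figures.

0.254 mm

δ_mech = NL/(AE) = 48300·939/(862·207000) = 0.2542 mm.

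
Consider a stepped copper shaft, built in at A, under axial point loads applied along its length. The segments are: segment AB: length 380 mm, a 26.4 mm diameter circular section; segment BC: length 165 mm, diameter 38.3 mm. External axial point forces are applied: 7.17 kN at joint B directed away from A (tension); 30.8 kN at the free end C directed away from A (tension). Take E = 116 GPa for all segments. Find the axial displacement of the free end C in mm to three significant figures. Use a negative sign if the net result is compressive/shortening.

Internal axial forces (sectioning from the free end, tension +): N_BC = 30.8 kN, N_AB = 37.97 kN.
A_AB = 547.4 mm².
A_BC = 1152 mm².
δ_AB = 37970·380/(547.4·116000) = 0.2272 mm
δ_BC = 30800·165/(1152·116000) = 0.03803 mm
δ = Σδ_i = 0.2653 mm.

0.265 mm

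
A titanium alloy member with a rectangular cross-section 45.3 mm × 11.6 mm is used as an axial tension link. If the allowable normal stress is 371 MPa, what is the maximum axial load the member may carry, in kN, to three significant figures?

195 kN

A = 525.5 mm².
P_max = σ_allow · A = 371 · 525.5 = 195000 N = 195 kN.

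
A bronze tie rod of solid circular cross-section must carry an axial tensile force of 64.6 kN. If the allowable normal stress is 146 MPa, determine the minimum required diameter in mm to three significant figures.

Required area A ≥ P/σ_allow = 64600/146 = 442.5 mm².
For a solid circular section, d ≥ √(4A/π) = 23.74 mm.

23.7 mm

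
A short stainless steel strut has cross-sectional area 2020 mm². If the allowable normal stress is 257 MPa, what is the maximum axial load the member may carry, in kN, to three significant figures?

519 kN

P_max = σ_allow · A = 257 · 2020 = 519100 N = 519.1 kN.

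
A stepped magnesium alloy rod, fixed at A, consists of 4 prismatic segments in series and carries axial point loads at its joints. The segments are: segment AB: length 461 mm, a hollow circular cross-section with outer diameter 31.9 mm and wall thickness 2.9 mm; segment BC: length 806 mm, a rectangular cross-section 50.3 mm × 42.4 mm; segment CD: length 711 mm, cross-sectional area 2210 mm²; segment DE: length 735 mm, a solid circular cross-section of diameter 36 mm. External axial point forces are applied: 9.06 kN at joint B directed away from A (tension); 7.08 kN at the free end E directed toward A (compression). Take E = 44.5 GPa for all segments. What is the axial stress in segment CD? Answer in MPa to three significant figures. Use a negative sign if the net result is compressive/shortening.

Internal axial forces (sectioning from the free end, tension +): N_DE = -7.08 kN, N_CD = -7.08 kN, N_BC = -7.08 kN, N_AB = 1.98 kN.
σ_CD = N_CD/A_CD = -7080/2210 = -3.204 MPa.

-3.20 MPa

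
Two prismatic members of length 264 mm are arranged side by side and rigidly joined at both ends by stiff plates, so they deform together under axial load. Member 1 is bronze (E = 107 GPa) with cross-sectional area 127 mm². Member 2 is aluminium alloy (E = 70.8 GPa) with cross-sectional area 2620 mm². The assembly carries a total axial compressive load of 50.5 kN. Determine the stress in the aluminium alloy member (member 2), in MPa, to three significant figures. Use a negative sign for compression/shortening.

-18.0 MPa

Equal strain + equilibrium ⇒ each member carries load in proportion to AE: A₁E₁ = 13590000 N, A₂E₂ = 185500000 N, ΣAE = 199100000 N.
σ₂ = P·E₂/ΣAE = -50500·70800/199100000 = -17.96 MPa.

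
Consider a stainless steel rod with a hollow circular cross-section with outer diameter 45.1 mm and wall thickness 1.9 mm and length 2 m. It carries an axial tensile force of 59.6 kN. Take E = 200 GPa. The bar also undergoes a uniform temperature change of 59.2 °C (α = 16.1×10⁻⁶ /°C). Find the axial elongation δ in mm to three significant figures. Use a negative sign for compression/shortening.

4.22 mm

A = 257.9 mm².
δ_mech = NL/(AE) = 59600·2000/(257.9·200000) = 2.311 mm.
δ_thermal = αLΔT = 16.1e-6·2000·59.2 = 1.906 mm.
δ = δ_mech + δ_thermal = 4.218 mm.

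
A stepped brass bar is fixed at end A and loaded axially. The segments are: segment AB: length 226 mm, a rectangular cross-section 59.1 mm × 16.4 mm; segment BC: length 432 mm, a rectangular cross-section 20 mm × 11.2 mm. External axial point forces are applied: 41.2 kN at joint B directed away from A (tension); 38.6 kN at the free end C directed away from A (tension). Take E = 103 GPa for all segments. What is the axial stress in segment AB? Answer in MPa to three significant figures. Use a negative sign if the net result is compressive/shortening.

Internal axial forces (sectioning from the free end, tension +): N_BC = 38.6 kN, N_AB = 79.8 kN.
A_AB = 969.2 mm².
σ_AB = N_AB/A_AB = 79800/969.2 = 82.33 MPa.

82.3 MPa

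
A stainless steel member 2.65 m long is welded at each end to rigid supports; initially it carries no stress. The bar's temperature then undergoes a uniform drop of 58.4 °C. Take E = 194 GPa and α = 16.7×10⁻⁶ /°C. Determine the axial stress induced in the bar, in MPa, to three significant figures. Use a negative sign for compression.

Free thermal expansion αLΔT = 16.7e-6 · 2650 · -58.4 = -2.584 mm.
The walls impose strain ε = −(-2.584)/2650 = 9.7528e-04; σ = Eε = 194000 · 9.7528e-04 = 189.2 MPa.

189 MPa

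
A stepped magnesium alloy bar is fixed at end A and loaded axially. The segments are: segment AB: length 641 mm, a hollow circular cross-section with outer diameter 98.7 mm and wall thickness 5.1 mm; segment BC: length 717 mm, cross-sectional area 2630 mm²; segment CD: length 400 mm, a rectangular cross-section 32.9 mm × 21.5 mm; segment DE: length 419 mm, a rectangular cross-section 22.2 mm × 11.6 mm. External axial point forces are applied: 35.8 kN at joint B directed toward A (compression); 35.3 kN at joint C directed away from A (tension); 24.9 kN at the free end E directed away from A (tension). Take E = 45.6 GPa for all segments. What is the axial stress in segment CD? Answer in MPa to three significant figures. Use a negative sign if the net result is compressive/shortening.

35.2 MPa

Internal axial forces (sectioning from the free end, tension +): N_DE = 24.9 kN, N_CD = 24.9 kN, N_BC = 60.2 kN, N_AB = 24.4 kN.
A_CD = 707.4 mm².
σ_CD = N_CD/A_CD = 24900/707.4 = 35.2 MPa.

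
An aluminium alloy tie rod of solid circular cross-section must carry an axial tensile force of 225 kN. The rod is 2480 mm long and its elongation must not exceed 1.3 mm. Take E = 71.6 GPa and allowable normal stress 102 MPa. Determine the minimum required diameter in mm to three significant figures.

Required area A ≥ P/σ_allow = 225000/102 = 2206 mm².
For a solid circular section, d ≥ √(4A/π) = 53 mm.
Elongation limit: A ≥ PL/(Eδ_allow) = 225000·2480/(71600·1.3) = 5995 mm² ⇒ d ≥ 87.37 mm.
The elongation limit governs.

87.4 mm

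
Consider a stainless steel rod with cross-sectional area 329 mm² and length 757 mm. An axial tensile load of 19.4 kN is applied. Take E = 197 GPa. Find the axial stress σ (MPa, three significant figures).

59.0 MPa

σ = N/A = 19400/329 = 58.97 MPa.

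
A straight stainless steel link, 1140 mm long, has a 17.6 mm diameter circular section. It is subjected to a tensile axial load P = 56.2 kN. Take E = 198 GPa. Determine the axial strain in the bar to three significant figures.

A = 243.3 mm².
σ = N/A = 231 MPa; ε = σ/E = 231/198000 = 1.167e-03.

0.00117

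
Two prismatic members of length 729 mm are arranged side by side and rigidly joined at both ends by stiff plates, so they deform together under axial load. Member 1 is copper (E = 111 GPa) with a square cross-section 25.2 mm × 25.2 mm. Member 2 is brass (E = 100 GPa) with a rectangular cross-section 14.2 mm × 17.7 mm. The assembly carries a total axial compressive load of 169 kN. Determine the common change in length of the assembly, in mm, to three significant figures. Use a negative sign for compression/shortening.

A_1 = 635 mm².
A_2 = 251.3 mm².
Equal strain + equilibrium ⇒ each member carries load in proportion to AE: A₁E₁ = 70490000 N, A₂E₂ = 25130000 N, ΣAE = 95620000 N.
δ = PL/ΣAE = -169000·729/95620000 = -1.288 mm.

-1.29 mm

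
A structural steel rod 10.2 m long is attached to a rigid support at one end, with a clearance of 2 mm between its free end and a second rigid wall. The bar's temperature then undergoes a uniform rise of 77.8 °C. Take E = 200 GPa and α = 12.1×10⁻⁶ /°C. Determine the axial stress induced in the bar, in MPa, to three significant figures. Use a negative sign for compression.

-149 MPa

Free thermal expansion αLΔT = 12.1e-6 · 10200 · 77.8 = 9.602 mm.
The walls engage after the gap closes; constrained expansion = 9.602 − 2 = 7.602 mm.
The walls impose strain ε = −(7.602)/10200 = -7.4530e-04; σ = Eε = 200000 · -7.4530e-04 = -149.1 MPa.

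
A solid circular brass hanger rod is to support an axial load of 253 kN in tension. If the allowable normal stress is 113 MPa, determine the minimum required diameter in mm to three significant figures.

53.4 mm

Required area A ≥ P/σ_allow = 253000/113 = 2239 mm².
For a solid circular section, d ≥ √(4A/π) = 53.39 mm.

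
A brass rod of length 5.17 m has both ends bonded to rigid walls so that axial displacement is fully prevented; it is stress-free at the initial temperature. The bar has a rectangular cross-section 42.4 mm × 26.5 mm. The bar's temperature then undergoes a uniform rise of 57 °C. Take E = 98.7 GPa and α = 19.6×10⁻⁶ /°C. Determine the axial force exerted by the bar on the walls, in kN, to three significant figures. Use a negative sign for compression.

-124 kN

Free thermal expansion αLΔT = 19.6e-6 · 5170 · 57 = 5.776 mm.
The walls impose strain ε = −(5.776)/5170 = -1.1172e-03; σ = Eε = 98700 · -1.1172e-03 = -110.3 MPa.
Wall reaction R = σ·A = -110.3·1124 = -123900 N = -123.9 kN.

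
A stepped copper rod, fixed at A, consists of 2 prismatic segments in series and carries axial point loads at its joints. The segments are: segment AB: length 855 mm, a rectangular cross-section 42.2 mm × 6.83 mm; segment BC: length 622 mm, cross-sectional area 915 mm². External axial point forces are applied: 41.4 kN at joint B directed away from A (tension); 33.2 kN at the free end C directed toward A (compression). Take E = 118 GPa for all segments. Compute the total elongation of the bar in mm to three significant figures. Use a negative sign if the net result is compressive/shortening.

0.0149 mm

Internal axial forces (sectioning from the free end, tension +): N_BC = -33.2 kN, N_AB = 8.2 kN.
A_AB = 288.2 mm².
δ_AB = 8200·855/(288.2·118000) = 0.2061 mm
δ_BC = -33200·622/(915·118000) = -0.1913 mm
δ = Σδ_i = 0.01488 mm.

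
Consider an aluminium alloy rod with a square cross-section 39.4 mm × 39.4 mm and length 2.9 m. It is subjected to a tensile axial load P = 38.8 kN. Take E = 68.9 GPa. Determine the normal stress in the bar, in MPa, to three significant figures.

A = 1552 mm².
σ = N/A = 38800/1552 = 24.99 MPa.

25.0 MPa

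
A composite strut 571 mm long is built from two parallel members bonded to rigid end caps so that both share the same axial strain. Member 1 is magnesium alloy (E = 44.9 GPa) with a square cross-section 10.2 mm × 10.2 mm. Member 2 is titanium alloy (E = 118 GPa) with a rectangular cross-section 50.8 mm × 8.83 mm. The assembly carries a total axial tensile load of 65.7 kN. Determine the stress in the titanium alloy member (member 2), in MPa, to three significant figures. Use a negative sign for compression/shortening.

A_1 = 104 mm².
A_2 = 448.6 mm².
Equal strain + equilibrium ⇒ each member carries load in proportion to AE: A₁E₁ = 4671000 N, A₂E₂ = 52930000 N, ΣAE = 57600000 N.
σ₂ = P·E₂/ΣAE = 65700·118000/57600000 = 134.6 MPa.

135 MPa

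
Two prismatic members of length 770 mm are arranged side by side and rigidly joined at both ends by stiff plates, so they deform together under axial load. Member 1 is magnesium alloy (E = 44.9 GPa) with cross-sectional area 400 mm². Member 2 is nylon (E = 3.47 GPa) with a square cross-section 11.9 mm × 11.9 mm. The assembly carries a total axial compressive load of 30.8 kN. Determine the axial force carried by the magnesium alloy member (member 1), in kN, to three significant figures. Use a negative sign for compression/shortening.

A_2 = 141.6 mm².
Equal strain + equilibrium ⇒ each member carries load in proportion to AE: A₁E₁ = 17960000 N, A₂E₂ = 491400 N, ΣAE = 18450000 N.
F₁ = P·A₁E₁/ΣAE = -30800·17960000/18450000 = -29980 N.

-30.0 kN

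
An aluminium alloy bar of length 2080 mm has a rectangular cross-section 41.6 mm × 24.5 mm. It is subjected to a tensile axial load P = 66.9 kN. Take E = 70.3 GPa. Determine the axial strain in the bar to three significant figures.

A = 1019 mm².
σ = N/A = 65.64 MPa; ε = σ/E = 65.64/70300 = 9.337e-04.

9.34e-04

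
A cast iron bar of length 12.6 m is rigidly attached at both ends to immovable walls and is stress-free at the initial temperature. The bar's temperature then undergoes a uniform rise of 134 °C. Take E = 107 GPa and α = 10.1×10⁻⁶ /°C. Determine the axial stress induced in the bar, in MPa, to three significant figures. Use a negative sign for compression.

Free thermal expansion αLΔT = 10.1e-6 · 12600 · 134 = 17.05 mm.
The walls impose strain ε = −(17.05)/12600 = -1.3534e-03; σ = Eε = 107000 · -1.3534e-03 = -144.8 MPa.

-145 MPa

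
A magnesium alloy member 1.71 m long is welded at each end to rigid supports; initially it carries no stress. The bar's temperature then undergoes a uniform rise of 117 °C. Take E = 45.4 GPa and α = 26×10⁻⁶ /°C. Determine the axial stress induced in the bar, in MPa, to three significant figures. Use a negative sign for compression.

-138 MPa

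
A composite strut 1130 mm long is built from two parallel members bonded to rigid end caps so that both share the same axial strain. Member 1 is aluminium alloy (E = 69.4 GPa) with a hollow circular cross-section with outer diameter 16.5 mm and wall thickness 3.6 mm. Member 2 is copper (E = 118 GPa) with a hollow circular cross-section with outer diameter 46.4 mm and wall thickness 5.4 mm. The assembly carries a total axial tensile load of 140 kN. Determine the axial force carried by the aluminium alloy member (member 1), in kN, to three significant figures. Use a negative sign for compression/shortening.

15.4 kN

A_1 = 145.9 mm².
A_2 = 695.5 mm².
Equal strain + equilibrium ⇒ each member carries load in proportion to AE: A₁E₁ = 10130000 N, A₂E₂ = 82070000 N, ΣAE = 92200000 N.
F₁ = P·A₁E₁/ΣAE = 140000·10130000/92200000 = 15370 N.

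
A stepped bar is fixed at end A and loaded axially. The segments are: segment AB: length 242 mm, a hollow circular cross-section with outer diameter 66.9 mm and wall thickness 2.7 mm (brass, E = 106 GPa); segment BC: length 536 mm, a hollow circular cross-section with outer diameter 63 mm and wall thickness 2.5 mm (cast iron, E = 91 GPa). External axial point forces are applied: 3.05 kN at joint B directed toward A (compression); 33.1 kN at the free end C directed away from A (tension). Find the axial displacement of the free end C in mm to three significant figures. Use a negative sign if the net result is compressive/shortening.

0.536 mm

Internal axial forces (sectioning from the free end, tension +): N_BC = 33.1 kN, N_AB = 30.05 kN.
A_AB = 544.6 mm².
A_BC = 475.2 mm².
δ_AB = 30050·242/(544.6·106000) = 0.126 mm
δ_BC = 33100·536/(475.2·91000) = 0.4103 mm
δ = Σδ_i = 0.5363 mm.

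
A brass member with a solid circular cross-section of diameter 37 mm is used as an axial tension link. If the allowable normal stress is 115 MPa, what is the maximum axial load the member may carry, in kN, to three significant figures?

124 kN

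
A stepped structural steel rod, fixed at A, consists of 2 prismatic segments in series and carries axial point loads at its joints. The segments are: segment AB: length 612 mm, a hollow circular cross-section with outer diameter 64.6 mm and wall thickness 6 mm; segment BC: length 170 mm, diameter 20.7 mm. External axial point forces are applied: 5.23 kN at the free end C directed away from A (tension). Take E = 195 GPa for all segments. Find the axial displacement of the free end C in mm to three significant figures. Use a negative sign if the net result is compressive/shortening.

0.0284 mm

Internal axial forces (sectioning from the free end, tension +): N_BC = 5.23 kN, N_AB = 5.23 kN.
A_AB = 1105 mm².
A_BC = 336.5 mm².
δ_AB = 5230·612/(1105·195000) = 0.01486 mm
δ_BC = 5230·170/(336.5·195000) = 0.01355 mm
δ = Σδ_i = 0.02841 mm.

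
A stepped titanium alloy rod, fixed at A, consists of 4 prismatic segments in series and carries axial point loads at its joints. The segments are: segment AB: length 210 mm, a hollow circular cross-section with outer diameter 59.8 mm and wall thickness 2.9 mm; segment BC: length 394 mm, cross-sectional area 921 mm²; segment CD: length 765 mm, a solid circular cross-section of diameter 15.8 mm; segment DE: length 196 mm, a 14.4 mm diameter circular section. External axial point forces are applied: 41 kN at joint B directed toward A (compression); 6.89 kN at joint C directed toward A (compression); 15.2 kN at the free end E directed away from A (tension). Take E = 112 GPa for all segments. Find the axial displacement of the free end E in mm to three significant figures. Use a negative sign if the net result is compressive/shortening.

0.606 mm

Internal axial forces (sectioning from the free end, tension +): N_DE = 15.2 kN, N_CD = 15.2 kN, N_BC = 8.31 kN, N_AB = -32.69 kN.
A_AB = 518.4 mm².
A_CD = 196.1 mm².
A_DE = 162.9 mm².
δ_AB = -32690·210/(518.4·112000) = -0.1182 mm
δ_BC = 8310·394/(921·112000) = 0.03174 mm
δ_CD = 15200·765/(196.1·112000) = 0.5295 mm
δ_DE = 15200·196/(162.9·112000) = 0.1633 mm
δ = Σδ_i = 0.6064 mm.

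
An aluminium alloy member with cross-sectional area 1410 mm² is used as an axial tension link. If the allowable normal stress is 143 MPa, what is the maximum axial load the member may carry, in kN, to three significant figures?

P_max = σ_allow · A = 143 · 1410 = 201600 N = 201.6 kN.

202 kN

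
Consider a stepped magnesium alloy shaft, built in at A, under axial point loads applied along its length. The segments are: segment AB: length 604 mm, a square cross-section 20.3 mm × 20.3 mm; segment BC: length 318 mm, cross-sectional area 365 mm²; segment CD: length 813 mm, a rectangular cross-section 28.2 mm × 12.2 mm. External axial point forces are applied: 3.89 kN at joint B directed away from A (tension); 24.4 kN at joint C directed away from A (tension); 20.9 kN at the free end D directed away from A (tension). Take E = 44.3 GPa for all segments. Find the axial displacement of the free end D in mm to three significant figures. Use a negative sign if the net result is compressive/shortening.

3.63 mm

Internal axial forces (sectioning from the free end, tension +): N_CD = 20.9 kN, N_BC = 45.3 kN, N_AB = 49.19 kN.
A_AB = 412.1 mm².
A_CD = 344 mm².
δ_AB = 49190·604/(412.1·44300) = 1.627 mm
δ_BC = 45300·318/(365·44300) = 0.8909 mm
δ_CD = 20900·813/(344·44300) = 1.115 mm
δ = Σδ_i = 3.633 mm.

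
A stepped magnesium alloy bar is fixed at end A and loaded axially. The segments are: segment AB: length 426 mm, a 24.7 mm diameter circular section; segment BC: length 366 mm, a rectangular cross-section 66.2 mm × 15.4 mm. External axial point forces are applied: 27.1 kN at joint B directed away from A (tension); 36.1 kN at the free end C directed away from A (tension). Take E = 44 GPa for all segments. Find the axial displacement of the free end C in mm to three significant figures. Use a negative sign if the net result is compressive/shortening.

1.57 mm

Internal axial forces (sectioning from the free end, tension +): N_BC = 36.1 kN, N_AB = 63.2 kN.
A_AB = 479.2 mm².
A_BC = 1019 mm².
δ_AB = 63200·426/(479.2·44000) = 1.277 mm
δ_BC = 36100·366/(1019·44000) = 0.2945 mm
δ = Σδ_i = 1.572 mm.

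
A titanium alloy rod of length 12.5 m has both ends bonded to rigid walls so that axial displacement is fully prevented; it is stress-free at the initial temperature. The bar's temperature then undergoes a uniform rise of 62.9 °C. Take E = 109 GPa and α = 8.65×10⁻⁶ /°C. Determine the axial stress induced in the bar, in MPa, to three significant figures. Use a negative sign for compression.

-59.3 MPa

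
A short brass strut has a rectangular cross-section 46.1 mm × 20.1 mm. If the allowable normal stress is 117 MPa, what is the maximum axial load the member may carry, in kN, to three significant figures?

A = 926.6 mm².
P_max = σ_allow · A = 117 · 926.6 = 108400 N = 108.4 kN.

108 kN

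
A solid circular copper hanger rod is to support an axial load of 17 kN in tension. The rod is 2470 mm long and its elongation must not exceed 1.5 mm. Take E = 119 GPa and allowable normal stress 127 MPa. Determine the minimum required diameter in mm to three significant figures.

17.3 mm

Required area A ≥ P/σ_allow = 17000/127 = 133.9 mm².
For a solid circular section, d ≥ √(4A/π) = 13.06 mm.
Elongation limit: A ≥ PL/(Eδ_allow) = 17000·2470/(119000·1.5) = 235.2 mm² ⇒ d ≥ 17.31 mm.
The elongation limit governs.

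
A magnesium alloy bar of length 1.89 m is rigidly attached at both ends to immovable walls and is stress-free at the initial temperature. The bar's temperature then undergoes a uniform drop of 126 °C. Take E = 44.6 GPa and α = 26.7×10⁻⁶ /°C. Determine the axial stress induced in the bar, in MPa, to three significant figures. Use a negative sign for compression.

150 MPa

Free thermal expansion αLΔT = 26.7e-6 · 1890 · -126 = -6.358 mm.
The walls impose strain ε = −(-6.358)/1890 = 3.3642e-03; σ = Eε = 44600 · 3.3642e-03 = 150 MPa.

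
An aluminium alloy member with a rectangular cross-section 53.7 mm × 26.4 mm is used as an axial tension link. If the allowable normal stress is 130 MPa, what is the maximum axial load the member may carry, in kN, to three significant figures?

A = 1418 mm².
P_max = σ_allow · A = 130 · 1418 = 184300 N = 184.3 kN.

184 kN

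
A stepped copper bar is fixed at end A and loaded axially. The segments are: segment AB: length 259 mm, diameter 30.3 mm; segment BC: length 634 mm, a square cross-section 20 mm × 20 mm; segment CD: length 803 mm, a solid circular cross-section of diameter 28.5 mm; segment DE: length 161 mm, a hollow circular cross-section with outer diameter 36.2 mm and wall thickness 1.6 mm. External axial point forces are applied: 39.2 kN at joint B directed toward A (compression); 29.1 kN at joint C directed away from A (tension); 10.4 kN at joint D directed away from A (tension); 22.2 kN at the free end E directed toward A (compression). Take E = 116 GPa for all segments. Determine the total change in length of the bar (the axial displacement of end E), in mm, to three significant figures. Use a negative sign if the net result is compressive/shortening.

-0.137 mm

Internal axial forces (sectioning from the free end, tension +): N_DE = -22.2 kN, N_CD = -11.8 kN, N_BC = 17.3 kN, N_AB = -21.9 kN.
A_AB = 721.1 mm².
A_BC = 400 mm².
A_CD = 637.9 mm².
A_DE = 173.9 mm².
δ_AB = -21900·259/(721.1·116000) = -0.06781 mm
δ_BC = 17300·634/(400·116000) = 0.2364 mm
δ_CD = -11800·803/(637.9·116000) = -0.128 mm
δ_DE = -22200·161/(173.9·116000) = -0.1772 mm
δ = Σδ_i = -0.1366 mm.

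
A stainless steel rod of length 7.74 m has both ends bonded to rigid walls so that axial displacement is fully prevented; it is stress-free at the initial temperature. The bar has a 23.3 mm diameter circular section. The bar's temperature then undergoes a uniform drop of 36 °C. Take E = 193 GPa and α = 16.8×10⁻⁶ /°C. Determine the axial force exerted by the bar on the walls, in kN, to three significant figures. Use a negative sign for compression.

49.8 kN

Free thermal expansion αLΔT = 16.8e-6 · 7740 · -36 = -4.681 mm.
The walls impose strain ε = −(-4.681)/7740 = 6.0480e-04; σ = Eε = 193000 · 6.0480e-04 = 116.7 MPa.
Wall reaction R = σ·A = 116.7·426.4 = 49770 N = 49.77 kN.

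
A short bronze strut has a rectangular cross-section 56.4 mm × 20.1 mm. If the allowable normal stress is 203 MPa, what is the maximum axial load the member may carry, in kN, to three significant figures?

230 kN

A = 1134 mm².
P_max = σ_allow · A = 203 · 1134 = 230100 N = 230.1 kN.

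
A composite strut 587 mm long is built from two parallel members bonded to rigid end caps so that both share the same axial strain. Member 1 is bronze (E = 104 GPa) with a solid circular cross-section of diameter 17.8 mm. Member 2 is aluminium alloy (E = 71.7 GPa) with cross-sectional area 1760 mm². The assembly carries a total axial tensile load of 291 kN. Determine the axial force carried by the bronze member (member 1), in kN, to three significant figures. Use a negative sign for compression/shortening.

49.5 kN

A_1 = 248.8 mm².
Equal strain + equilibrium ⇒ each member carries load in proportion to AE: A₁E₁ = 25880000 N, A₂E₂ = 126200000 N, ΣAE = 152100000 N.
F₁ = P·A₁E₁/ΣAE = 291000·25880000/152100000 = 49520 N.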